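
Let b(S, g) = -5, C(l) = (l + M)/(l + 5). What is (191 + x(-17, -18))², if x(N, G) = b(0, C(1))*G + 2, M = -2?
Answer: 80089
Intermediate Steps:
C(l) = (-2 + l)/(5 + l) (C(l) = (l - 2)/(l + 5) = (-2 + l)/(5 + l))
x(N, G) = 2 - 5*G (x(N, G) = -5*G + 2 = 2 - 5*G)
(191 + x(-17, -18))² = (191 + (2 - 5*(-18)))² = (191 + (2 + 90))² = (191 + 92)² = 283² = 80089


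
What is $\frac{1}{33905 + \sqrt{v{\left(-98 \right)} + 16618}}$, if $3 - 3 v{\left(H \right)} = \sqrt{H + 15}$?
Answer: $\frac{3}{101715 + \sqrt{3} \sqrt{49857 - i \sqrt{83}}} \approx 2.9382 \cdot 10^{-5} + 1.0169 \cdot 10^{-11} i$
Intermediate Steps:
$v{\left(H \right)} = 1 - \frac{\sqrt{15 + H}}{3}$ ($v{\left(H \right)} = 1 - \frac{\sqrt{H + 15}}{3} = 1 - \frac{\sqrt{15 + H}}{3}$)
$\frac{1}{33905 + \sqrt{v{\left(-98 \right)} + 16618}} = \frac{1}{33905 + \sqrt{\left(1 - \frac{\sqrt{15 - 98}}{3}\right) + 16618}} = \frac{1}{33905 + \sqrt{\left(1 - \frac{\sqrt{-83}}{3}\right) + 16618}} = \frac{1}{33905 + \sqrt{\left(1 - \frac{i \sqrt{83}}{3}\right) + 16618}} = \frac{1}{33905 + \sqrt{16619 - \frac{i \sqrt{83}}{3}}}$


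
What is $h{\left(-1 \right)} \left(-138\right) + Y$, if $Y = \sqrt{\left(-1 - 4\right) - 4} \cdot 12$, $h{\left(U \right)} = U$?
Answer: $138 + 36 i \approx 138.0 + 36.0 i$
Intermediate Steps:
$Y = 36 i$ ($Y = \sqrt{-5 - 4} \cdot 12 = \sqrt{-9} \cdot 12 = 3 i 12 = 36 i \approx 36.0 i$)
$h{\left(-1 \right)} \left(-138\right) + Y = \left(-1\right) \left(-138\right) + 36 i = 138 + 36 i$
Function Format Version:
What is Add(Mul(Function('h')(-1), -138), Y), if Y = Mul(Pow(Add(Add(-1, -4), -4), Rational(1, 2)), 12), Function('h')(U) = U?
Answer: Add(138, Mul(36, I)) ≈ Add(138.00, Mul(36.000, I))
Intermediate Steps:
Y = Mul(36, I) (Y = Mul(Pow(Add(-5, -4), Rational(1, 2)), 12) = Mul(Pow(-9, Rational(1, 2)), 12) = Mul(Mul(3, I), 12) = Mul(36, I) ≈ Mul(36.000, I))
Add(Mul(Function('h')(-1), -138), Y) = Add(Mul(-1, -138), Mul(36, I)) = Add(138, Mul(36, I))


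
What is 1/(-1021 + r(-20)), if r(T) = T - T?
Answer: -1/1021 ≈ -0.00097943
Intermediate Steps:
r(T) = 0
1/(-1021 + r(-20)) = 1/(-1021 + 0) = 1/(-1021) = -1/1021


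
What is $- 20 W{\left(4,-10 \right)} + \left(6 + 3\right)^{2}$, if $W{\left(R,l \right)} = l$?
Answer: $281$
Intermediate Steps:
$- 20 W{\left(4,-10 \right)} + \left(6 + 3\right)^{2} = \left(-20\right) \left(-10\right) + \left(6 + 3\right)^{2} = 200 + 9^{2} = 200 + 81 = 281$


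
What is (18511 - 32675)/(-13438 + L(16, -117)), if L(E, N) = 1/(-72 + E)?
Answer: 793184/752529 ≈ 1.0540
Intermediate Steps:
(18511 - 32675)/(-13438 + L(16, -117)) = (18511 - 32675)/(-13438 + 1/(-72 + 16)) = -14164/(-13438 + 1/(-56)) = -14164/(-13438 - 1/56) = -14164/(-752529/56) = -14164*(-56/752529) = 793184/752529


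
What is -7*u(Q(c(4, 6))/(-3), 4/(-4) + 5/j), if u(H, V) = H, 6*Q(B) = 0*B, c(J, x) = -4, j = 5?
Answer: 0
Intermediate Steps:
Q(B) = 0 (Q(B) = (0*B)/6 = (1/6)*0 = 0)
-7*u(Q(c(4, 6))/(-3), 4/(-4) + 5/j) = -0/(-3) = -0*(-1)/3 = -7*0 = 0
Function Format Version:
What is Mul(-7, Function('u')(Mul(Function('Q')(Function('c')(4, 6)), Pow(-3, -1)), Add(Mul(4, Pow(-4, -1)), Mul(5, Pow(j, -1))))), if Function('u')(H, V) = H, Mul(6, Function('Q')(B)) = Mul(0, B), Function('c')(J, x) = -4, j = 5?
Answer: 0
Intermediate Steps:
Function('Q')(B) = 0 (Function('Q')(B) = Mul(Rational(1, 6), Mul(0, B)) = Mul(Rational(1, 6), 0) = 0)
Mul(-7, Function('u')(Mul(Function('Q')(Function('c')(4, 6)), Pow(-3, -1)), Add(Mul(4, Pow(-4, -1)), Mul(5, Pow(j, -1))))) = Mul(-7, Mul(0, Pow(-3, -1))) = Mul(-7, Mul(0, Rational(-1, 3))) = Mul(-7, 0) = 0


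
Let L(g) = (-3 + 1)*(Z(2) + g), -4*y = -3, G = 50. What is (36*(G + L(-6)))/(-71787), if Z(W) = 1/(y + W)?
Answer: -8088/263219 ≈ -0.030727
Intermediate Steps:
y = ¾ (y = -¼*(-3) = ¾ ≈ 0.75000)
Z(W) = 1/(¾ + W)
L(g) = -8/11 - 2*g (L(g) = (-3 + 1)*(4/(3 + 4*2) + g) = -2*(4/(3 + 8) + g) = -2*(4/11 + g) = -8/11 - 2*g)
(36*(G + L(-6)))/(-71787) = (36*(50 + (-8/11 - 2*(-6))))/(-71787) = (36*(50 + (-8/11 + 12)))*(-1/71787) = (36*(50 + 124/11))*(-1/71787) = (36*(674/11))*(-1/71787) = (24264/11)*(-1/71787) = -8088/263219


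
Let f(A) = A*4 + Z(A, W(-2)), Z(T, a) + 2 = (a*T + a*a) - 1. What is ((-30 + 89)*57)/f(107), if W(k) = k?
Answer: 3363/215 ≈ 15.642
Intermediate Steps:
Z(T, a) = -3 + a² + T*a (Z(T, a) = -2 + ((a*T + a*a) - 1) = -2 + ((T*a + a²) - 1) = -2 + ((a² + T*a) - 1) = -2 + (-1 + a² + T*a) = -3 + a² + T*a)
f(A) = 1 + 2*A (f(A) = A*4 + (-3 + (-2)² + A*(-2)) = 4*A + (-3 + 4 - 2*A) = 4*A + (1 - 2*A) = 1 + 2*A)
((-30 + 89)*57)/f(107) = ((-30 + 89)*57)/(1 + 2*107) = (59*57)/(1 + 214) = 3363/215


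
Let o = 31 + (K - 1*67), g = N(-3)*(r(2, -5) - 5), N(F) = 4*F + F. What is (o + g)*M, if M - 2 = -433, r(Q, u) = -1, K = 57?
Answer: -47841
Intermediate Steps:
N(F) = 5*F
M = -431 (M = 2 - 433 = -431)
g = 90 (g = (5*(-3))*(-1 - 5) = -15*(-6) = 90)
o = 21 (o = 31 + (57 - 1*67) = 31 + (57 - 67) = 31 - 10 = 21)
(o + g)*M = (21 + 90)*(-431) = 111*(-431) = -47841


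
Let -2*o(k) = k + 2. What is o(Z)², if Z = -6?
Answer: 4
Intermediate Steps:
o(k) = -1 - k/2 (o(k) = -(k + 2)/2 = -(2 + k)/2 = -1 - k/2)
o(Z)² = (-1 - ½*(-6))² = (-1 + 3)² = 2² = 4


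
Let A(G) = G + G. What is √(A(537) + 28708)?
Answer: √29782 ≈ 172.57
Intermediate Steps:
A(G) = 2*G
√(A(537) + 28708) = √(2*537 + 28708) = √(1074 + 28708) = √29782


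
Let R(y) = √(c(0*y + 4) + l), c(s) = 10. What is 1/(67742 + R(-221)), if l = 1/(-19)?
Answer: 1287098/87190592527 - 3*√399/87190592527 ≈ 1.4761e-5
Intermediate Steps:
l = -1/19 ≈ -0.052632
R(y) = 3*√399/19 (R(y) = √(10 - 1/19) = √(189/19) = 3*√399/19)
1/(67742 + R(-221)) = 1/(67742 + 3*√399/19)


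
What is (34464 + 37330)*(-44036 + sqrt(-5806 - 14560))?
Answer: -3161520584 + 71794*I*sqrt(20366) ≈ -3.1615e+9 + 1.0246e+7*I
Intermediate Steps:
(34464 + 37330)*(-44036 + sqrt(-5806 - 14560)) = 71794*(-44036 + sqrt(-20366)) = 71794*(-44036 + I*sqrt(20366)) = -3161520584 + 71794*I*sqrt(20366)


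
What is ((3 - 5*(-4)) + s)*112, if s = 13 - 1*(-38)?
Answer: 8288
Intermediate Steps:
s = 51 (s = 13 + 38 = 51)
((3 - 5*(-4)) + s)*112 = ((3 - 5*(-4)) + 51)*112 = ((3 + 20) + 51)*112 = (23 + 51)*112 = 74*112 = 8288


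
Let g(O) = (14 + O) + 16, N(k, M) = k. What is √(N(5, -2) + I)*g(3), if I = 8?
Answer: 33*√13 ≈ 118.98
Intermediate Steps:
g(O) = 30 + O
√(N(5, -2) + I)*g(3) = √(5 + 8)*(30 + 3) = √13*33 = 33*√13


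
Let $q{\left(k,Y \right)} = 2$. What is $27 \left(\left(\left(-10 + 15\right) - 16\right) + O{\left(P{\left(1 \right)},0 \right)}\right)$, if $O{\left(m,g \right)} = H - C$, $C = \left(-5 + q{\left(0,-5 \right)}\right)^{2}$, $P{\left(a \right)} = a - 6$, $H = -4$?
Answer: $-648$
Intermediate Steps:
$P{\left(a \right)} = -6 + a$ ($P{\left(a \right)} = a - 6 = -6 + a$)
$C = 9$ ($C = \left(-5 + 2\right)^{2} = \left(-3\right)^{2} = 9$)
$O{\left(m,g \right)} = -13$ ($O{\left(m,g \right)} = -4 - 9 = -13$)
$27 \left(\left(\left(-10 + 15\right) - 16\right) + O{\left(P{\left(1 \right)},0 \right)}\right) = 27 \left(\left(\left(-10 + 15\right) - 16\right) - 13\right) = 27 \left(\left(5 - 16\right) - 13\right) = 27 \left(-11 - 13\right) = 27 \left(-24\right) = -648$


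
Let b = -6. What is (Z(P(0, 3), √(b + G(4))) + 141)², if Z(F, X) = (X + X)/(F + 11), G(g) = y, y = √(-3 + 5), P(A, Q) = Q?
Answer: (987 + I*√(6 - √2))²/49 ≈ 19881.0 + 86.27*I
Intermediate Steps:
y = √2 ≈ 1.4142
G(g) = √2
Z(F, X) = 2*X/(11 + F) (Z(F, X) = (2*X)/(11 + F) = 2*X/(11 + F))
(Z(P(0, 3), √(b + G(4))) + 141)² = (2*√(-6 + √2)/(11 + 3) + 141)² = (2*√(-6 + √2)/14 + 141)² = (2*√(-6 + √2)*(1/14) + 141)² = (√(-6 + √2)/7 + 141)² = (141 + √(-6 + √2)/7)²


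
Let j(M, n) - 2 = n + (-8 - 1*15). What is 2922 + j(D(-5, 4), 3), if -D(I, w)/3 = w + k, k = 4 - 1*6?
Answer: 2904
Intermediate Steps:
k = -2 (k = 4 - 6 = -2)
D(I, w) = 6 - 3*w (D(I, w) = -3*(w - 2) = -3*(-2 + w) = 6 - 3*w)
j(M, n) = -21 + n (j(M, n) = 2 + (n + (-8 - 1*15)) = 2 + (n + (-8 - 15)) = 2 + (n - 23) = 2 + (-23 + n) = -21 + n)
2922 + j(D(-5, 4), 3) = 2922 + (-21 + 3) = 2922 - 18 = 2904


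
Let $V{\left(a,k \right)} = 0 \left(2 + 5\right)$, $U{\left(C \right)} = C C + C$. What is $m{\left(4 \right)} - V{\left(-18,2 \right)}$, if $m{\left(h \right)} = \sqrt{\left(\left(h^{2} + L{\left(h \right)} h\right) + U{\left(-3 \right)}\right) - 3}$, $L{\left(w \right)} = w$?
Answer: $\sqrt{35} \approx 5.9161$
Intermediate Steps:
$U{\left(C \right)} = C + C^{2}$ ($U{\left(C \right)} = C^{2} + C = C + C^{2}$)
$V{\left(a,k \right)} = 0$ ($V{\left(a,k \right)} = 0 \cdot 7 = 0$)
$m{\left(h \right)} = \sqrt{3 + 2 h^{2}}$ ($m{\left(h \right)} = \sqrt{\left(\left(h^{2} + h h\right) - 3 \left(1 - 3\right)\right) - 3} = \sqrt{\left(\left(h^{2} + h^{2}\right) - -6\right) - 3} = \sqrt{\left(2 h^{2} + 6\right) - 3} = \sqrt{\left(6 + 2 h^{2}\right) - 3} = \sqrt{3 + 2 h^{2}}$)
$m{\left(4 \right)} - V{\left(-18,2 \right)} = \sqrt{3 + 2 \cdot 4^{2}} - 0 = \sqrt{3 + 2 \cdot 16} + 0 = \sqrt{3 + 32} + 0 = \sqrt{35} + 0 = \sqrt{35}$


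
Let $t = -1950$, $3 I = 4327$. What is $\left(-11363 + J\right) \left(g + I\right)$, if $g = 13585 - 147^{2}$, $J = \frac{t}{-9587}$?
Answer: $\frac{2150924161595}{28761} \approx 7.4786 \cdot 10^{7}$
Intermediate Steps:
$I = \frac{4327}{3}$ ($I = \frac{1}{3} \cdot 4327 = \frac{4327}{3} \approx 1442.3$)
$J = \frac{1950}{9587}$ ($J = - \frac{1950}{-9587} = \left(-1950\right) \left(- \frac{1}{9587}\right) = \frac{1950}{9587} \approx 0.2034$)
$g = -8024$ ($g = 13585 - 21609 = -8024$)
$\left(-11363 + J\right) \left(g + I\right) = \left(-11363 + \frac{1950}{9587}\right) \left(-8024 + \frac{4327}{3}\right) = \left(- \frac{108935131}{9587}\right) \left(- \frac{19745}{3}\right) = \frac{2150924161595}{28761}$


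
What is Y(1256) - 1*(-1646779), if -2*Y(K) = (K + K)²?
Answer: -1508293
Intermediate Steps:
Y(K) = -2*K² (Y(K) = -(K + K)²/2 = -4*K²/2 = -2*K²)
Y(1256) - 1*(-1646779) = -2*1256² - 1*(-1646779) = -2*1577536 + 1646779 = -3155072 + 1646779 = -1508293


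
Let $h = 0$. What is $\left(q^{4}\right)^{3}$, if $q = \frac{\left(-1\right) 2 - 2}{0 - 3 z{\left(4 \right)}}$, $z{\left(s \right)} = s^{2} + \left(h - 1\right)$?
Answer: $\frac{16777216}{68952523554931640625} \approx 2.4332 \cdot 10^{-13}$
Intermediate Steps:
$z{\left(s \right)} = -1 + s^{2}$ ($z{\left(s \right)} = s^{2} + \left(0 - 1\right) = s^{2} - 1 = -1 + s^{2}$)
$q = \frac{4}{45}$ ($q = \frac{\left(-1\right) 2 - 2}{0 - 3 \left(-1 + 4^{2}\right)} = \frac{-2 - 2}{0 - 3 \left(-1 + 16\right)} = - \frac{4}{0 - 45} = - \frac{4}{-45} = \left(-4\right) \left(- \frac{1}{45}\right) = \frac{4}{45} \approx 0.088889$)
$\left(q^{4}\right)^{3} = \left(\left(\frac{4}{45}\right)^{4}\right)^{3} = \left(\frac{256}{4100625}\right)^{3} = \frac{16777216}{68952523554931640625}$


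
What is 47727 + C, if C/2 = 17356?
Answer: 82439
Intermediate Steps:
C = 34712 (C = 2*17356 = 34712)
47727 + C = 47727 + 34712 = 82439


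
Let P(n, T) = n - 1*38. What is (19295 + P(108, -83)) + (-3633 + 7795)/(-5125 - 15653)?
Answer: 201180904/10389 ≈ 19365.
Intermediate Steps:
P(n, T) = -38 + n (P(n, T) = n - 38 = -38 + n)
(19295 + P(108, -83)) + (-3633 + 7795)/(-5125 - 15653) = (19295 + (-38 + 108)) + (-3633 + 7795)/(-5125 - 15653) = (19295 + 70) + 4162/(-20778) = 19365 + 4162*(-1/20778) = 19365 - 2081/10389 = 201180904/10389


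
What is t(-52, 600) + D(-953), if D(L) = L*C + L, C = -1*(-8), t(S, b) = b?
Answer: -7977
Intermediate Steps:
C = 8
D(L) = 9*L (D(L) = L*8 + L = 8*L + L = 9*L)
t(-52, 600) + D(-953) = 600 + 9*(-953) = 600 - 8577 = -7977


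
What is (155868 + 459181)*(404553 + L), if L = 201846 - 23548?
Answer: 358481924699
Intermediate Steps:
L = 178298
(155868 + 459181)*(404553 + L) = (155868 + 459181)*(404553 + 178298) = 615049*582851 = 358481924699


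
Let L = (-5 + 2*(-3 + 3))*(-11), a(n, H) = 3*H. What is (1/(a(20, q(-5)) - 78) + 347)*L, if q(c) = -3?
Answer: 1660340/87 ≈ 19084.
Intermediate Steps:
L = 55 (L = (-5 + 2*0)*(-11) = (-5 + 0)*(-11) = -5*(-11) = 55)
(1/(a(20, q(-5)) - 78) + 347)*L = (1/(3*(-3) - 78) + 347)*55 = (1/(-9 - 78) + 347)*55 = (1/(-87) + 347)*55 = (-1/87 + 347)*55 = (30188/87)*55 = 1660340/87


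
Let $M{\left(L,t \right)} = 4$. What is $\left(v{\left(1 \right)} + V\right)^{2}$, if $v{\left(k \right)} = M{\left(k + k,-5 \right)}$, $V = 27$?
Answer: $961$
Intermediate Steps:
$v{\left(k \right)} = 4$
$\left(v{\left(1 \right)} + V\right)^{2} = \left(4 + 27\right)^{2} = 31^{2} = 961$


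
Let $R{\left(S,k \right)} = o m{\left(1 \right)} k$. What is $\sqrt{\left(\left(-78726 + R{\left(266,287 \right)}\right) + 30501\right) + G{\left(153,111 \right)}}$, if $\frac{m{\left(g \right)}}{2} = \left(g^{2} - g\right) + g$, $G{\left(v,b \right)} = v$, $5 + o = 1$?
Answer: $8 i \sqrt{787} \approx 224.43 i$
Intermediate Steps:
$o = -4$ ($o = -5 + 1 = -4$)
$m{\left(g \right)} = 2 g^{2}$ ($m{\left(g \right)} = 2 \left(\left(g^{2} - g\right) + g\right) = 2 g^{2}$)
$R{\left(S,k \right)} = - 8 k$ ($R{\left(S,k \right)} = - 4 \cdot 2 \cdot 1^{2} k = - 4 \cdot 2 \cdot 1 k = \left(-4\right) 2 k = - 8 k$)
$\sqrt{\left(\left(-78726 + R{\left(266,287 \right)}\right) + 30501\right) + G{\left(153,111 \right)}} = \sqrt{\left(\left(-78726 - 2296\right) + 30501\right) + 153} = \sqrt{\left(-81022 + 30501\right) + 153} = \sqrt{-50521 + 153} = \sqrt{-50368} = 8 i \sqrt{787}$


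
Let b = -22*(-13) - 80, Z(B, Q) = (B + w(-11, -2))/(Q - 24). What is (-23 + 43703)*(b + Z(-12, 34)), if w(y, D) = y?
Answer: 8897616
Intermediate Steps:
Z(B, Q) = (-11 + B)/(-24 + Q) (Z(B, Q) = (B - 11)/(Q - 24) = (-11 + B)/(-24 + Q))
b = 206 (b = 286 - 80 = 206)
(-23 + 43703)*(b + Z(-12, 34)) = (-23 + 43703)*(206 + (-11 - 12)/(-24 + 34)) = 43680*(206 - 23/10) = 43680*(2037/10) = 8897616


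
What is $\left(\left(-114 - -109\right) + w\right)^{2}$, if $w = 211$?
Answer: $42436$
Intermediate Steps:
$\left(\left(-114 - -109\right) + w\right)^{2} = \left(\left(-114 - -109\right) + 211\right)^{2} = \left(\left(-114 + 109\right) + 211\right)^{2} = \left(-5 + 211\right)^{2} = 206^{2} = 42436$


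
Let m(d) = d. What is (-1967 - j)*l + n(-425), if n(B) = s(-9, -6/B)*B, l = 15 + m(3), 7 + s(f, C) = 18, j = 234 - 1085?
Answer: -24763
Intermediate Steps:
j = -851
s(f, C) = 11 (s(f, C) = -7 + 18 = 11)
l = 18 (l = 15 + 3 = 18)
n(B) = 11*B
(-1967 - j)*l + n(-425) = (-1967 - 1*(-851))*18 + 11*(-425) = (-1967 + 851)*18 - 4675 = -1116*18 - 4675 = -20088 - 4675 = -24763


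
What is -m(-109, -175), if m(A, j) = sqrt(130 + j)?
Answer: -3*I*sqrt(5) ≈ -6.7082*I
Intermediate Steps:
-m(-109, -175) = -sqrt(130 - 175) = -sqrt(-45) = -3*I*sqrt(5)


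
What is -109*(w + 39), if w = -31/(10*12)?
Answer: -506741/120 ≈ -4222.8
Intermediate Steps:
w = -31/120 ≈ -0.25833
-109*(w + 39) = -109*(-31/120 + 39) = -109*4649/120 = -506741/120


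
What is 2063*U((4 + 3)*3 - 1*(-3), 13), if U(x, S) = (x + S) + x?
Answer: 125843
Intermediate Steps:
U(x, S) = S + 2*x (U(x, S) = (S + x) + x = S + 2*x)
2063*U((4 + 3)*3 - 1*(-3), 13) = 2063*(13 + 2*((4 + 3)*3 - 1*(-3))) = 2063*(13 + 2*(7*3 + 3)) = 2063*(13 + 2*(21 + 3)) = 2063*(13 + 2*24) = 2063*(13 + 48) = 2063*61 = 125843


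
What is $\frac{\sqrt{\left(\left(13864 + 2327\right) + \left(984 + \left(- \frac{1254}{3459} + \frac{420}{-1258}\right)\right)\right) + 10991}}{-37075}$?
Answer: $- \frac{\sqrt{14814068295558730}}{26888161775} \approx -0.0045266$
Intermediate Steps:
$\frac{\sqrt{\left(\left(13864 + 2327\right) + \left(984 + \left(- \frac{1254}{3459} + \frac{420}{-1258}\right)\right)\right) + 10991}}{-37075} = \sqrt{\left(16191 + \left(984 + \left(\left(-1254\right) \frac{1}{3459} + 420 \left(- \frac{1}{1258}\right)\right)\right)\right) + 10991} \left(- \frac{1}{37075}\right) = \sqrt{\left(16191 + \left(984 - \frac{505052}{725237}\right)\right) + 10991} \left(- \frac{1}{37075}\right) = \sqrt{\left(16191 + \frac{713128156}{725237}\right) + 10991} \left(- \frac{1}{37075}\right) = \sqrt{\frac{12455440423}{725237} + 10991} \left(- \frac{1}{37075}\right) = \sqrt{\frac{20426520290}{725237}} \left(- \frac{1}{37075}\right) = \frac{\sqrt{14814068295558730}}{725237} \left(- \frac{1}{37075}\right) = - \frac{\sqrt{14814068295558730}}{26888161775}$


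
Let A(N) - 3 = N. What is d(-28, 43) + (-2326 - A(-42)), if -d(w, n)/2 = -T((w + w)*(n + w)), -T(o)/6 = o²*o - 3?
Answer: 7112445749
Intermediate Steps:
A(N) = 3 + N
T(o) = 18 - 6*o³ (T(o) = -6*(o²*o - 3) = -6*(o³ - 3) = -6*(-3 + o³) = 18 - 6*o³)
d(w, n) = 36 - 96*w³*(n + w)³ (d(w, n) = -(-2)*(18 - 6*(n + w)³*(w + w)³) = -(-2)*(18 - 6*8*w³*(n + w)³) = -(-2)*(18 - 48*w³*(n + w)³) = -2*(-18 + 48*w³*(n + w)³) = 36 - 96*w³*(n + w)³)
d(-28, 43) + (-2326 - A(-42)) = (36 - 96*(-28)³*(43 - 28)³) + (-2326 - (3 - 42)) = (36 - 96*(-21952)*15³) + (-2326 - 1*(-39)) = (36 - 96*(-21952)*3375) + (-2326 + 39) = (36 + 7112448000) - 2287 = 7112448036 - 2287 = 7112445749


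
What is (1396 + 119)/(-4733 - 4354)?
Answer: -505/3029 ≈ -0.16672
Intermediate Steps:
(1396 + 119)/(-4733 - 4354) = 1515/(-9087) = 1515*(-1/9087) = -505/3029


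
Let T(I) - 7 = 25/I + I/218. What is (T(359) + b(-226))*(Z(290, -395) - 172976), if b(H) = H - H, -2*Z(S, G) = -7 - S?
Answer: -235793743075/156524 ≈ -1.5064e+6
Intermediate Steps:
Z(S, G) = 7/2 + S/2 (Z(S, G) = -(-7 - S)/2 = 7/2 + S/2)
b(H) = 0
T(I) = 7 + 25/I + I/218 (T(I) = 7 + (25/I + I/218) = 7 + 25/I + I/218)
(T(359) + b(-226))*(Z(290, -395) - 172976) = ((7 + 25/359 + (1/218)*359) + 0)*((7/2 + (1/2)*290) - 172976) = ((7 + 25*(1/359) + 359/218) + 0)*((7/2 + 145) - 172976) = ((7 + 25/359 + 359/218) + 0)*(297/2 - 172976) = (682165/78262 + 0)*(-345655/2) = (682165/78262)*(-345655/2) = -235793743075/156524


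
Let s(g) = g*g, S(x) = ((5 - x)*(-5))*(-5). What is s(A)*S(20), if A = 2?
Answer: -1500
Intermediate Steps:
S(x) = 125 - 25*x (S(x) = (-25 + 5*x)*(-5) = 125 - 25*x)
s(g) = g²
s(A)*S(20) = 2²*(125 - 25*20) = 4*(125 - 500) = 4*(-375) = -1500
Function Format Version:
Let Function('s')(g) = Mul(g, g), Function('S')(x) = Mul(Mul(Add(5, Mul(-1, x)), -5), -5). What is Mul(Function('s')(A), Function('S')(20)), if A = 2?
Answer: -1500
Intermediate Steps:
Function('S')(x) = Add(125, Mul(-25, x)) (Function('S')(x) = Mul(Add(-25, Mul(5, x)), -5) = Add(125, Mul(-25, x)))
Function('s')(g) = Pow(g, 2)
Mul(Function('s')(A), Function('S')(20)) = Mul(Pow(2, 2), Add(125, Mul(-25, 20))) = Mul(4, Add(125, -500)) = Mul(4, -375) = -1500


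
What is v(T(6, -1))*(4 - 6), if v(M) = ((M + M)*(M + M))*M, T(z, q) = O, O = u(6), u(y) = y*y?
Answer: -373248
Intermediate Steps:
u(y) = y²
O = 36 (O = 6² = 36)
T(z, q) = 36
v(M) = 4*M³ (v(M) = ((2*M)*(2*M))*M = (4*M²)*M = 4*M³)
v(T(6, -1))*(4 - 6) = (4*36³)*(4 - 6) = (4*46656)*(-2) = 186624*(-2) = -373248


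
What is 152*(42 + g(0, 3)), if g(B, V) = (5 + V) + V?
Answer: 8056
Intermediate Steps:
g(B, V) = 5 + 2*V
152*(42 + g(0, 3)) = 152*(42 + (5 + 2*3)) = 152*(42 + (5 + 6)) = 152*(42 + 11) = 152*53 = 8056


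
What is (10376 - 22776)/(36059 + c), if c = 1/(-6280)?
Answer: -77872000/226450519 ≈ -0.34388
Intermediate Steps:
c = -1/6280 ≈ -0.00015924
(10376 - 22776)/(36059 + c) = (10376 - 22776)/(36059 - 1/6280) = -12400/226450519/6280 = -12400*6280/226450519 = -77872000/226450519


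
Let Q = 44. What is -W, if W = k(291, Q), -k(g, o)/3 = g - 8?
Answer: 849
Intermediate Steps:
k(g, o) = 24 - 3*g (k(g, o) = -3*(g - 8) = -3*(-8 + g) = 24 - 3*g)
W = -849 (W = 24 - 3*291 = 24 - 873 = -849)
-W = -1*(-849) = 849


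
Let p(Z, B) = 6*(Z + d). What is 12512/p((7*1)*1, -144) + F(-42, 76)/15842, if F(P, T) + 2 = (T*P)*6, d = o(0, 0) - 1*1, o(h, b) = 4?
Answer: 24633233/118815 ≈ 207.32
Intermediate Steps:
d = 3 (d = 4 - 1*1 = 4 - 1 = 3)
F(P, T) = -2 + 6*P*T (F(P, T) = -2 + (T*P)*6 = -2 + (P*T)*6 = -2 + 6*P*T)
p(Z, B) = 18 + 6*Z (p(Z, B) = 6*(Z + 3) = 6*(3 + Z) = 18 + 6*Z)
12512/p((7*1)*1, -144) + F(-42, 76)/15842 = 12512/(18 + 6*((7*1)*1)) + (-2 + 6*(-42)*76)/15842 = 12512/(18 + 6*(7*1)) + (-2 - 19152)*(1/15842) = 12512/(18 + 6*7) - 19154*1/15842 = 12512/(18 + 42) - 9577/7921 = 12512/60 - 9577/7921 = 12512*(1/60) - 9577/7921 = 3128/15 - 9577/7921 = 24633233/118815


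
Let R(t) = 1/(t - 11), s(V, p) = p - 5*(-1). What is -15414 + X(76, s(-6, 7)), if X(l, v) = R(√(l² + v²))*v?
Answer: -29795218/1933 + 16*√370/1933 ≈ -15414.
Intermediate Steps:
s(V, p) = 5 + p (s(V, p) = p + 5 = 5 + p)
R(t) = 1/(-11 + t)
X(l, v) = v/(-11 + √(l² + v²))
-15414 + X(76, s(-6, 7)) = -15414 + (5 + 7)/(-11 + √(76² + (5 + 7)²)) = -15414 + 12/(-11 + √(5776 + 12²)) = -15414 + 12/(-11 + √(5776 + 144)) = -15414 + 12/(-11 + √5920) = -15414 + 12/(-11 + 4*√370)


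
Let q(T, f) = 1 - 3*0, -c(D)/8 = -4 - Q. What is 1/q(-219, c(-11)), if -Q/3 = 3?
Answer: 1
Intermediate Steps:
Q = -9 (Q = -3*3 = -9)
c(D) = -40 (c(D) = -8*(-4 - 1*(-9)) = -8*(-4 + 9) = -8*5 = -40)
q(T, f) = 1 (q(T, f) = 1 + 0 = 1)
1/q(-219, c(-11)) = 1/1 = 1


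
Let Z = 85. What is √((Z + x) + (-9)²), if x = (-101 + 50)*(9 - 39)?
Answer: 4*√106 ≈ 41.182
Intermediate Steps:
x = 1530 (x = -51*(-30) = 1530)
√((Z + x) + (-9)²) = √((85 + 1530) + (-9)²) = √(1615 + 81) = √1696 = 4*√106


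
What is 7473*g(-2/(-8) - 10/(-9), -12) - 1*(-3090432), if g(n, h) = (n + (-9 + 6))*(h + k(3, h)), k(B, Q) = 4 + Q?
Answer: 10006141/3 ≈ 3.3354e+6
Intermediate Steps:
g(n, h) = (-3 + n)*(4 + 2*h) (g(n, h) = (n + (-9 + 6))*(h + (4 + h)) = (n - 3)*(4 + 2*h) = (-3 + n)*(4 + 2*h))
7473*g(-2/(-8) - 10/(-9), -12) - 1*(-3090432) = 7473*(-12 - 6*(-12) - 12*(-2/(-8) - 10/(-9)) + (-2/(-8) - 10/(-9))*(4 - 12)) - 1*(-3090432) = 7473*(-12 + 72 - 12*(-2*(-⅛) - 10*(-⅑)) + (-2*(-⅛) - 10*(-⅑))*(-8)) + 3090432 = 7473*(-12 + 72 - 12*(¼ + 10/9) + (¼ + 10/9)*(-8)) + 3090432 = 7473*(-12 + 72 - 12*49/36 + (49/36)*(-8)) + 3090432 = 7473*(-12 + 72 - 49/3 - 98/9) + 3090432 = 7473*(295/9) + 3090432 = 734845/3 + 3090432 = 10006141/3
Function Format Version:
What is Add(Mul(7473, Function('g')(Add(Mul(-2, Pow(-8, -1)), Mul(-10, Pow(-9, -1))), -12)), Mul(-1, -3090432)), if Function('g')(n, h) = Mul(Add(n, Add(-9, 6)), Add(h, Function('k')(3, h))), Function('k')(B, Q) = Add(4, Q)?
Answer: Rational(10006141, 3) ≈ 3.3354e+6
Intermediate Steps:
Function('g')(n, h) = Mul(Add(-3, n), Add(4, Mul(2, h))) (Function('g')(n, h) = Mul(Add(n, Add(-9, 6)), Add(h, Add(4, h))) = Mul(Add(n, -3), Add(4, Mul(2, h))) = Mul(Add(-3, n), Add(4, Mul(2, h))))
Add(Mul(7473, Function('g')(Add(Mul(-2, Pow(-8, -1)), Mul(-10, Pow(-9, -1))), -12)), Mul(-1, -3090432)) = Add(Mul(7473, Add(-12, Mul(-6, -12), Mul(-12, Add(Mul(-2, Pow(-8, -1)), Mul(-10, Pow(-9, -1)))), Mul(Add(Mul(-2, Pow(-8, -1)), Mul(-10, Pow(-9, -1))), Add(4, -12)))), Mul(-1, -3090432)) = Add(Mul(7473, Add(-12, 72, Mul(-12, Add(Mul(-2, Rational(-1, 8)), Mul(-10, Rational(-1, 9)))), Mul(Add(Mul(-2, Rational(-1, 8)), Mul(-10, Rational(-1, 9))), -8))), 3090432) = Add(Mul(7473, Add(-12, 72, Mul(-12, Add(Rational(1, 4), Rational(10, 9))), Mul(Add(Rational(1, 4), Rational(10, 9)), -8))), 3090432) = Add(Mul(7473, Add(-12, 72, Mul(-12, Rational(49, 36)), Mul(Rational(49, 36), -8))), 3090432) = Add(Mul(7473, Add(-12, 72, Rational(-49, 3), Rational(-98, 9))), 3090432) = Add(Mul(7473, Rational(295, 9)), 3090432) = Add(Rational(734845, 3), 3090432) = Rational(10006141, 3)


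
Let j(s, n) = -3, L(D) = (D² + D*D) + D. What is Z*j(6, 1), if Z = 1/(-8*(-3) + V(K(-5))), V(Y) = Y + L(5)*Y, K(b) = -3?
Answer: 1/48 ≈ 0.020833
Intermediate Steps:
L(D) = D + 2*D² (L(D) = (D² + D²) + D = 2*D² + D = D + 2*D²)
V(Y) = 56*Y (V(Y) = Y + (5*(1 + 2*5))*Y = Y + (5*(1 + 10))*Y = Y + (5*11)*Y = Y + 55*Y = 56*Y)
Z = -1/144 (Z = 1/(-8*(-3) + 56*(-3)) = 1/(24 - 168) = 1/(-144) = -1/144 ≈ -0.0069444)
Z*j(6, 1) = -1/144*(-3) = 1/48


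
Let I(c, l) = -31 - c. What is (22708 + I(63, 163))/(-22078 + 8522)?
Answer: -11307/6778 ≈ -1.6682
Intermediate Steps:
(22708 + I(63, 163))/(-22078 + 8522) = (22708 + (-31 - 1*63))/(-22078 + 8522) = (22708 + (-31 - 63))/(-13556) = (22708 - 94)*(-1/13556) = 22614*(-1/13556) = -11307/6778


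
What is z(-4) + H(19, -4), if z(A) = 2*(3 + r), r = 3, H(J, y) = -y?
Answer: 16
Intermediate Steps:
z(A) = 12 (z(A) = 2*(3 + 3) = 2*6 = 12)
z(-4) + H(19, -4) = 12 - 1*(-4) = 12 + 4 = 16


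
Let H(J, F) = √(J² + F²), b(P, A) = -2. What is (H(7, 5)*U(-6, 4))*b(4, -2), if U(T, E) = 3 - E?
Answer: 2*√74 ≈ 17.205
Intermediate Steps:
H(J, F) = √(F² + J²)
(H(7, 5)*U(-6, 4))*b(4, -2) = (√(5² + 7²)*(3 - 1*4))*(-2) = (√(25 + 49)*(3 - 4))*(-2) = (√74*(-1))*(-2) = -√74*(-2) = 2*√74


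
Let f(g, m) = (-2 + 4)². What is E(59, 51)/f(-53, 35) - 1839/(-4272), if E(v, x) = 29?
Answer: 10937/1424 ≈ 7.6805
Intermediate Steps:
f(g, m) = 4 (f(g, m) = 2² = 4)
E(59, 51)/f(-53, 35) - 1839/(-4272) = 29/4 - 1839/(-4272) = 29*(¼) - 1839*(-1/4272) = 29/4 + 613/1424 = 10937/1424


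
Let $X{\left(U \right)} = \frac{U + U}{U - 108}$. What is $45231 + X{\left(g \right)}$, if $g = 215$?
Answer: $\frac{4840147}{107} \approx 45235.0$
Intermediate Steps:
$X{\left(U \right)} = \frac{2 U}{-108 + U}$ ($X{\left(U \right)} = \frac{2 U}{U - 108} = \frac{2 U}{-108 + U}$)
$45231 + X{\left(g \right)} = 45231 + 2 \cdot 215 \frac{1}{-108 + 215} = 45231 + 2 \cdot 215 \cdot \frac{1}{107} = 45231 + \frac{430}{107} = \frac{4840147}{107}$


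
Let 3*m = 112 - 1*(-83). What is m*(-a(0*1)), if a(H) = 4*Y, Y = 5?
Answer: -1300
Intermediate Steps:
m = 65 (m = (112 - 1*(-83))/3 = (112 + 83)/3 = (1/3)*195 = 65)
a(H) = 20 (a(H) = 4*5 = 20)
m*(-a(0*1)) = 65*(-1*20) = 65*(-20) = -1300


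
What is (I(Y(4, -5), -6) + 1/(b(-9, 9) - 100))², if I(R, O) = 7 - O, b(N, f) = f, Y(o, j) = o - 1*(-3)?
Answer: 1397124/8281 ≈ 168.71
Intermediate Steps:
Y(o, j) = 3 + o (Y(o, j) = o + 3 = 3 + o)
(I(Y(4, -5), -6) + 1/(b(-9, 9) - 100))² = ((7 - 1*(-6)) + 1/(9 - 100))² = ((7 + 6) + 1/(-91))² = (13 - 1/91)² = (1182/91)² = 1397124/8281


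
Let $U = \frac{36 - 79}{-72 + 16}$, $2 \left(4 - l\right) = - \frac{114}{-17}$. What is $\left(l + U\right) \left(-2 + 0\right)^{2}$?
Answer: $\frac{1347}{238} \approx 5.6597$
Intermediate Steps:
$l = \frac{11}{17}$ ($l = 4 - \frac{\left(-114\right) \frac{1}{-17}}{2} = 4 - \frac{\left(-114\right) \left(- \frac{1}{17}\right)}{2} = 4 - \frac{57}{17} = \frac{11}{17} \approx 0.64706$)
$U = \frac{43}{56}$ ($U = - \frac{43}{-56} = \left(-43\right) \left(- \frac{1}{56}\right) = \frac{43}{56} \approx 0.76786$)
$\left(l + U\right) \left(-2 + 0\right)^{2} = \left(\frac{11}{17} + \frac{43}{56}\right) \left(-2 + 0\right)^{2} = \frac{1347 \left(-2\right)^{2}}{952} = \frac{1347}{952} \cdot 4 = \frac{1347}{238}$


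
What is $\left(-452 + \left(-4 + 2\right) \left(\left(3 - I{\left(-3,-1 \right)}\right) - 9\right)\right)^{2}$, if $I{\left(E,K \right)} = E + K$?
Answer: $200704$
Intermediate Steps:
$\left(-452 + \left(-4 + 2\right) \left(\left(3 - I{\left(-3,-1 \right)}\right) - 9\right)\right)^{2} = \left(-452 + \left(-4 + 2\right) \left(\left(3 - \left(-3 - 1\right)\right) - 9\right)\right)^{2} = \left(-452 - 2 \left(\left(3 - -4\right) - 9\right)\right)^{2} = \left(-452 - 2 \left(\left(3 + 4\right) - 9\right)\right)^{2} = \left(-452 - 2 \left(7 - 9\right)\right)^{2} = \left(-452 - -4\right)^{2} = \left(-452 + 4\right)^{2} = \left(-448\right)^{2} = 200704$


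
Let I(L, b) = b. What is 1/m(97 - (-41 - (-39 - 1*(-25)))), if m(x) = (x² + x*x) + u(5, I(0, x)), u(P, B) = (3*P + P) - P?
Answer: 1/30767 ≈ 3.2502e-5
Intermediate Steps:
u(P, B) = 3*P (u(P, B) = 4*P - P = 3*P)
m(x) = 15 + 2*x² (m(x) = (x² + x*x) + 3*5 = (x² + x²) + 15 = 2*x² + 15 = 15 + 2*x²)
1/m(97 - (-41 - (-39 - 1*(-25)))) = 1/(15 + 2*(97 - (-41 - (-39 - 1*(-25))))²) = 1/(15 + 2*(97 - (-41 - (-39 + 25)))²) = 1/(15 + 2*(97 - (-41 - 1*(-14)))²) = 1/(15 + 2*(97 - (-41 + 14))²) = 1/(15 + 2*(97 - 1*(-27))²) = 1/(15 + 2*(97 + 27)²) = 1/(15 + 2*124²) = 1/(15 + 2*15376) = 1/(15 + 30752) = 1/30767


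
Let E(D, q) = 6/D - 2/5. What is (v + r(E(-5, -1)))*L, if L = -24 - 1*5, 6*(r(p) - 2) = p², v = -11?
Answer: 18647/75 ≈ 248.63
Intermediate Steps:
E(D, q) = -⅖ + 6/D (E(D, q) = 6/D - 2*⅕ = 6/D - ⅖ = -⅖ + 6/D)
r(p) = 2 + p²/6
L = -29 (L = -24 - 5 = -29)
(v + r(E(-5, -1)))*L = (-11 + (2 + (-⅖ + 6/(-5))²/6))*(-29) = (-11 + (2 + (-⅖ + 6*(-⅕))²/6))*(-29) = (-11 + (2 + (-⅖ - 6/5)²/6))*(-29) = (-11 + (2 + (-8/5)²/6))*(-29) = (-11 + (2 + (⅙)*(64/25)))*(-29) = (-11 + (2 + 32/75))*(-29) = (-11 + 182/75)*(-29) = -643/75*(-29) = 18647/75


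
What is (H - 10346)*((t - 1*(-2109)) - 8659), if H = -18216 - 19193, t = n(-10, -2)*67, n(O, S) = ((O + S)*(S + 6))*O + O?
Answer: -1191009700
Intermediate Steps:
n(O, S) = O + O*(6 + S)*(O + S) (n(O, S) = ((O + S)*(6 + S))*O + O = ((6 + S)*(O + S))*O + O = O*(6 + S)*(O + S) + O = O + O*(6 + S)*(O + S))
t = 31490 (t = -10*(1 + (-2)² + 6*(-10) + 6*(-2) - 10*(-2))*67 = -10*(1 + 4 - 60 - 12 + 20)*67 = -10*(-47)*67 = 470*67 = 31490)
H = -37409
(H - 10346)*((t - 1*(-2109)) - 8659) = (-37409 - 10346)*((31490 - 1*(-2109)) - 8659) = -47755*((31490 + 2109) - 8659) = -47755*(33599 - 8659) = -47755*24940 = -1191009700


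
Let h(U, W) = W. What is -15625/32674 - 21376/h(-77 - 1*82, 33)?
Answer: -698955049/1078242 ≈ -648.24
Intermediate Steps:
-15625/32674 - 21376/h(-77 - 1*82, 33) = -15625/32674 - 21376/33 = -698955049/1078242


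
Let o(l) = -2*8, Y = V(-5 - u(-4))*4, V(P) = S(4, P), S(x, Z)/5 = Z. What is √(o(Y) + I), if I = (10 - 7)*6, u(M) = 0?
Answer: √2 ≈ 1.4142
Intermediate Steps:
S(x, Z) = 5*Z
I = 18 (I = 3*6 = 18)
V(P) = 5*P
Y = -100 (Y = (5*(-5 - 1*0))*4 = (5*(-5 + 0))*4 = (5*(-5))*4 = -25*4 = -100)
o(l) = -16
√(o(Y) + I) = √(-16 + 18) = √2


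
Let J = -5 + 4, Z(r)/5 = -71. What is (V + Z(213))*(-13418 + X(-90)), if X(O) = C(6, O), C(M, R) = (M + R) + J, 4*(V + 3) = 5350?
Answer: -26452377/2 ≈ -1.3226e+7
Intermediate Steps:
V = 2669/2 (V = -3 + (¼)*5350 = -3 + 2675/2 = 2669/2 ≈ 1334.5)
Z(r) = -355 (Z(r) = 5*(-71) = -355)
J = -1
C(M, R) = -1 + M + R (C(M, R) = (M + R) - 1 = -1 + M + R)
X(O) = 5 + O (X(O) = -1 + 6 + O = 5 + O)
(V + Z(213))*(-13418 + X(-90)) = (2669/2 - 355)*(-13418 + (5 - 90)) = 1959*(-13418 - 85)/2 = (1959/2)*(-13503) = -26452377/2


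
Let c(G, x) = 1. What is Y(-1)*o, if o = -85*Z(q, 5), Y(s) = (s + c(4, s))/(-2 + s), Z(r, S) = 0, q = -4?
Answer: 0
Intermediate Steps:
Y(s) = (1 + s)/(-2 + s) (Y(s) = (s + 1)/(-2 + s) = (1 + s)/(-2 + s))
o = 0 (o = -85*0 = 0)
Y(-1)*o = ((1 - 1)/(-2 - 1))*0 = (0/(-3))*0 = -1/3*0*0 = 0*0 = 0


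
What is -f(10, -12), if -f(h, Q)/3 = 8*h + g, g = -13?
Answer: 201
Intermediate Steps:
f(h, Q) = 39 - 24*h (f(h, Q) = -3*(8*h - 13) = -3*(-13 + 8*h) = 39 - 24*h)
-f(10, -12) = -(39 - 24*10) = -(39 - 240) = -1*(-201) = 201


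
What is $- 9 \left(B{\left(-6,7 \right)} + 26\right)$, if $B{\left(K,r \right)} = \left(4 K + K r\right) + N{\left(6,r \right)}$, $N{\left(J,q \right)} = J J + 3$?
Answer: $9$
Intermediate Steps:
$N{\left(J,q \right)} = 3 + J^{2}$ ($N{\left(J,q \right)} = J^{2} + 3 = 3 + J^{2}$)
$B{\left(K,r \right)} = 39 + 4 K + K r$ ($B{\left(K,r \right)} = \left(4 K + K r\right) + \left(3 + 6^{2}\right) = \left(4 K + K r\right) + \left(3 + 36\right) = \left(4 K + K r\right) + 39 = 39 + 4 K + K r$)
$- 9 \left(B{\left(-6,7 \right)} + 26\right) = - 9 \left(\left(39 + 4 \left(-6\right) - 42\right) + 26\right) = - 9 \left(\left(39 - 24 - 42\right) + 26\right) = - 9 \left(-27 + 26\right) = \left(-9\right) \left(-1\right) = 9$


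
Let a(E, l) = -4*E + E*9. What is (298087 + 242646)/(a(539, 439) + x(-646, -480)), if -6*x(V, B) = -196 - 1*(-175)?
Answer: 1081466/5397 ≈ 200.38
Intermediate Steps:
a(E, l) = 5*E (a(E, l) = -4*E + 9*E = 5*E)
x(V, B) = 7/2 (x(V, B) = -(-196 - 1*(-175))/6 = -(-196 + 175)/6 = -1/6*(-21) = 7/2)
(298087 + 242646)/(a(539, 439) + x(-646, -480)) = (298087 + 242646)/(5*539 + 7/2) = 540733/(2695 + 7/2) = 540733/(5397/2) = 540733*(2/5397) = 1081466/5397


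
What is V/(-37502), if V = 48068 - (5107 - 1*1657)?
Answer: -22309/18751 ≈ -1.1898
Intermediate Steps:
V = 44618 (V = 48068 - (5107 - 1657) = 48068 - 1*3450 = 48068 - 3450 = 44618)
V/(-37502) = 44618/(-37502) = 44618*(-1/37502) = -22309/18751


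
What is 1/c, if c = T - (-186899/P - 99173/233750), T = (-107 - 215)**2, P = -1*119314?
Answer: 6972411875/722919589119018 ≈ 9.6448e-6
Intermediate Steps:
P = -119314
T = 103684 (T = (-322)**2 = 103684)
c = 722919589119018/6972411875 (c = 103684 - (-186899/(-119314) - 99173/233750) = 103684 - (-186899*(-1/119314) - 99173*1/233750) = 103684 - (186899/119314 - 99173/233750) = 103684 - 1*7963728482/6972411875 = 103684 - 7963728482/6972411875 = 722919589119018/6972411875 ≈ 1.0368e+5)
1/c = 1/(722919589119018/6972411875) = 6972411875/722919589119018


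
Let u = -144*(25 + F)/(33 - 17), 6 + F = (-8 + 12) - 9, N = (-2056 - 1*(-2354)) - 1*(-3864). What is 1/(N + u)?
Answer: 1/4036 ≈ 0.00024777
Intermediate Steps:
N = 4162 (N = (-2056 + 2354) + 3864 = 298 + 3864 = 4162)
F = -11 (F = -6 + ((-8 + 12) - 9) = -6 + (4 - 9) = -6 - 5 = -11)
u = -126 (u = -144*(25 - 11)/(33 - 17) = -2016/16 = -144*7/8 = -126)
1/(N + u) = 1/(4162 - 126) = 1/4036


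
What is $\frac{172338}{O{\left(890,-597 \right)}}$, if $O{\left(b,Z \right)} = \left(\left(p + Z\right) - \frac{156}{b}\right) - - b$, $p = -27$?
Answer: $\frac{38345205}{59146} \approx 648.31$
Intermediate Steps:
$O{\left(b,Z \right)} = -27 + Z + b - \frac{156}{b}$ ($O{\left(b,Z \right)} = \left(\left(-27 + Z\right) - \frac{156}{b}\right) - - b = \left(-27 + Z - \frac{156}{b}\right) + b = -27 + Z + b - \frac{156}{b}$)
$\frac{172338}{O{\left(890,-597 \right)}} = \frac{172338}{-27 - 597 + 890 - \frac{156}{890}} = \frac{172338}{-27 - 597 + 890 - \frac{78}{445}} = \frac{172338}{\frac{118292}{445}} = 172338 \cdot \frac{445}{118292} = \frac{38345205}{59146}$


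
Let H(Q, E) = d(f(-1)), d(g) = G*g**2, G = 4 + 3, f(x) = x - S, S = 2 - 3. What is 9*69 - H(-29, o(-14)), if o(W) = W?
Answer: 621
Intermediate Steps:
S = -1
f(x) = 1 + x (f(x) = x - 1*(-1) = x + 1 = 1 + x)
G = 7
d(g) = 7*g**2
H(Q, E) = 0 (H(Q, E) = 7*(1 - 1)**2 = 7*0**2 = 7*0 = 0)
9*69 - H(-29, o(-14)) = 9*69 - 1*0 = 621 + 0 = 621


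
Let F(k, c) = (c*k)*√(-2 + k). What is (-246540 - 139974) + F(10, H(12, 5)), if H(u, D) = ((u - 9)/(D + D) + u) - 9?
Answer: -386514 + 66*√2 ≈ -3.8642e+5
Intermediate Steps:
H(u, D) = -9 + u + (-9 + u)/(2*D) (H(u, D) = ((-9 + u)/((2*D)) + u) - 9 = ((-9 + u)*(1/(2*D)) + u) - 9 = ((-9 + u)/(2*D) + u) - 9 = (u + (-9 + u)/(2*D)) - 9 = -9 + u + (-9 + u)/(2*D))
F(k, c) = c*k*√(-2 + k)
(-246540 - 139974) + F(10, H(12, 5)) = (-246540 - 139974) + ((½)*(-9 + 12 + 2*5*(-9 + 12))/5)*10*√(-2 + 10) = -386514 + ((½)*(⅕)*(-9 + 12 + 2*5*3))*10*√8 = -386514 + ((½)*(⅕)*(-9 + 12 + 30))*10*(2*√2) = -386514 + ((½)*(⅕)*33)*10*(2*√2) = -386514 + (33/10)*10*(2*√2) = -386514 + 66*√2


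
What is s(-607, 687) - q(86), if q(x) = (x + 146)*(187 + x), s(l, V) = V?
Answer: -62649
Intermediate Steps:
q(x) = (146 + x)*(187 + x)
s(-607, 687) - q(86) = 687 - (27302 + 86**2 + 333*86) = 687 - (27302 + 7396 + 28638) = 687 - 1*63336 = 687 - 63336 = -62649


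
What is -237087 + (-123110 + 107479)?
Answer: -252718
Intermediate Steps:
-237087 + (-123110 + 107479) = -237087 - 15631 = -252718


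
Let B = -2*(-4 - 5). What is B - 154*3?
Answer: -444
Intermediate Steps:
B = 18 (B = -2*(-9) = 18)
B - 154*3 = 18 - 154*3 = 18 - 462 = -444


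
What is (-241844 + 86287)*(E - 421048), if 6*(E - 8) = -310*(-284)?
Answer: 189639538700/3 ≈ 6.3213e+10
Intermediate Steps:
E = 44044/3 (E = 8 + (-310*(-284))/6 = 8 + (1/6)*88040 = 8 + 44020/3 = 44044/3 ≈ 14681.)
(-241844 + 86287)*(E - 421048) = (-241844 + 86287)*(44044/3 - 421048) = -155557*(-1219100/3) = 189639538700/3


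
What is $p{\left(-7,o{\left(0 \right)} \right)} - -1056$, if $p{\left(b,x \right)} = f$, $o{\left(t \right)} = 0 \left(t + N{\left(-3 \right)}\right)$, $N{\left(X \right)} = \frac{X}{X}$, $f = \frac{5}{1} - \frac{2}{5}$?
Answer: $\frac{5303}{5} \approx 1060.6$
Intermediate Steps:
$f = \frac{23}{5}$ ($f = 5 \cdot 1 - \frac{2}{5} = 5 - \frac{2}{5} = \frac{23}{5} \approx 4.6$)
$N{\left(X \right)} = 1$
$o{\left(t \right)} = 0$ ($o{\left(t \right)} = 0 \left(t + 1\right) = 0 \left(1 + t\right) = 0$)
$p{\left(b,x \right)} = \frac{23}{5}$
$p{\left(-7,o{\left(0 \right)} \right)} - -1056 = \frac{23}{5} - -1056 = \frac{23}{5} + 1056 = \frac{5303}{5}$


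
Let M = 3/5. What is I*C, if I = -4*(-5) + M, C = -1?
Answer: -103/5 ≈ -20.600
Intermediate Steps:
M = 3/5 (M = 3*(1/5) = 3/5 ≈ 0.60000)
I = 103/5 (I = -4*(-5) + 3/5 = 20 + 3/5 = 103/5 ≈ 20.600)
I*C = (103/5)*(-1) = -103/5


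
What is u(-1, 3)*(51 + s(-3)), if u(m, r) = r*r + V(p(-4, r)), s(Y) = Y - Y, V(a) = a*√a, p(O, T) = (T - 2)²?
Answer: 510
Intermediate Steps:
p(O, T) = (-2 + T)²
V(a) = a^(3/2)
s(Y) = 0
u(m, r) = r² + ((-2 + r)²)^(3/2) (u(m, r) = r*r + ((-2 + r)²)^(3/2) = r² + ((-2 + r)²)^(3/2))
u(-1, 3)*(51 + s(-3)) = (3² + ((-2 + 3)²)^(3/2))*(51 + 0) = (9 + (1²)^(3/2))*51 = (9 + 1^(3/2))*51 = (9 + 1)*51 = 10*51 = 510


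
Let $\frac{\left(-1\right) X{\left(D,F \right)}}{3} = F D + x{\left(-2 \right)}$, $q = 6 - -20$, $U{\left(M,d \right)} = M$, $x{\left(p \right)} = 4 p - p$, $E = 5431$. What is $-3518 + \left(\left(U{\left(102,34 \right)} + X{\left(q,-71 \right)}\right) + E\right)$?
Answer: $7571$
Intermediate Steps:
$x{\left(p \right)} = 3 p$
$q = 26$ ($q = 6 + 20 = 26$)
$X{\left(D,F \right)} = 18 - 3 D F$ ($X{\left(D,F \right)} = - 3 \left(F D + 3 \left(-2\right)\right) = - 3 \left(D F - 6\right) = - 3 \left(-6 + D F\right) = 18 - 3 D F$)
$-3518 + \left(\left(U{\left(102,34 \right)} + X{\left(q,-71 \right)}\right) + E\right) = -3518 + \left(\left(102 - \left(-18 + 78 \left(-71\right)\right)\right) + 5431\right) = -3518 + \left(\left(102 + \left(18 + 5538\right)\right) + 5431\right) = -3518 + \left(\left(102 + 5556\right) + 5431\right) = -3518 + \left(5658 + 5431\right) = -3518 + 11089 = 7571$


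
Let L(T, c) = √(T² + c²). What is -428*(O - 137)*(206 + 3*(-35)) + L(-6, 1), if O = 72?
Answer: 2809820 + √37 ≈ 2.8098e+6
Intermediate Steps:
-428*(O - 137)*(206 + 3*(-35)) + L(-6, 1) = -428*(72 - 137)*(206 + 3*(-35)) + √((-6)² + 1²) = -(-27820)*(206 - 105) + √(36 + 1) = -(-27820)*101 + √37 = -428*(-6565) + √37 = 2809820 + √37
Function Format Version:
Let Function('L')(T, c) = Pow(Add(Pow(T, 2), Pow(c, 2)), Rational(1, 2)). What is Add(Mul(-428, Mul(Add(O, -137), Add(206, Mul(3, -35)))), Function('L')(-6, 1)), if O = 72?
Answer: Add(2809820, Pow(37, Rational(1, 2))) ≈ 2.8098e+6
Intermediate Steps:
Add(Mul(-428, Mul(Add(O, -137), Add(206, Mul(3, -35)))), Function('L')(-6, 1)) = Add(Mul(-428, Mul(Add(72, -137), Add(206, Mul(3, -35)))), Pow(Add(Pow(-6, 2), Pow(1, 2)), Rational(1, 2))) = Add(Mul(-428, Mul(-65, Add(206, -105))), Pow(Add(36, 1), Rational(1, 2))) = Add(Mul(-428, Mul(-65, 101)), Pow(37, Rational(1, 2))) = Add(Mul(-428, -6565), Pow(37, Rational(1, 2))) = Add(2809820, Pow(37, Rational(1, 2)))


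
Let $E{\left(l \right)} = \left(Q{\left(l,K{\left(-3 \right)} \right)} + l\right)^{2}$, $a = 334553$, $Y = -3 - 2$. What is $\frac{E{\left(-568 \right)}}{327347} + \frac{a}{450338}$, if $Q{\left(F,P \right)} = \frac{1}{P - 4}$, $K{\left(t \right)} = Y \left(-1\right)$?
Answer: $\frac{254293634173}{147416793286} \approx 1.725$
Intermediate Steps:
$Y = -5$ ($Y = -3 - 2 = -5$)
$K{\left(t \right)} = 5$ ($K{\left(t \right)} = \left(-5\right) \left(-1\right) = 5$)
$Q{\left(F,P \right)} = \frac{1}{-4 + P}$
$E{\left(l \right)} = \left(1 + l\right)^{2}$ ($E{\left(l \right)} = \left(\frac{1}{-4 + 5} + l\right)^{2} = \left(1^{-1} + l\right)^{2} = \left(1 + l\right)^{2}$)
$\frac{E{\left(-568 \right)}}{327347} + \frac{a}{450338} = \frac{\left(1 - 568\right)^{2}}{327347} + \frac{334553}{450338} = \left(-567\right)^{2} \cdot \frac{1}{327347} + 334553 \cdot \frac{1}{450338} = 321489 \cdot \frac{1}{327347} + \frac{334553}{450338} = \frac{321489}{327347} + \frac{334553}{450338} = \frac{254293634173}{147416793286}$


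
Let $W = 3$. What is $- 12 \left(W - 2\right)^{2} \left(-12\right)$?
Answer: $144$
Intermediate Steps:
$- 12 \left(W - 2\right)^{2} \left(-12\right) = - 12 \left(3 - 2\right)^{2} \left(-12\right) = - 12 \cdot 1^{2} \left(-12\right) = \left(-12\right) 1 \left(-12\right) = \left(-12\right) \left(-12\right) = 144$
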